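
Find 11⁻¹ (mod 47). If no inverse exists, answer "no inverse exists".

30

Apply the Euclidean algorithm to 47 and 11:
47 = 4×11 + 3
11 = 3×3 + 2
3 = 1×2 + 1
2 = 2×1 + 0
Since gcd(11, 47) = 1, back-substitute to write 1 as a combination:
1 = 3 − 2
1 = −11 + 4·3
1 = 4·47 − 17·11
Thus 11·(-17) ≡ 1 (mod 47); reducing, -17 mod 47 = 30.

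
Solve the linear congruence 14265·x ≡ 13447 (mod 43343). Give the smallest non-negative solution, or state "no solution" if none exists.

First find gcd(14265, 43343):
43343 = 3×14265 + 548
14265 = 26×548 + 17
548 = 32×17 + 4
17 = 4×4 + 1
4 = 4×1 + 0
gcd = 1, so a unique solution mod 43343 exists.
Back-substitute for the Bézout coefficients:
1 = 17 − 4·4
1 = −4·548 + 129·17
1 = 129·14265 − 3358·548
1 = −3358·43343 + 10203·14265
So 14265·(10203) ≡ 1 (mod 43343), giving 14265⁻¹ ≡ 10203.
x ≡ 14265⁻¹·13447 ≡ 10203·13447 ≡ 19146 (mod 43343).

19146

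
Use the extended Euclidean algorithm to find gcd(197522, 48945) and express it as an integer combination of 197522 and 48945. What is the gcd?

Euclidean algorithm:
197522 = 4·48945 + 1742
48945 = 28·1742 + 169
1742 = 10·169 + 52
169 = 3·52 + 13
52 = 4·13 + 0
gcd(197522, 48945) = 13.
Express as a combination:
13 = 169 − 3·52
13 = −3·1742 + 31·169
13 = 31·48945 − 871·1742
13 = −871·197522 + 3515·48945
So 13 = (-871)·197522 + (3515)·48945.

13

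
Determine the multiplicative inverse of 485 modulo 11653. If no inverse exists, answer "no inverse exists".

Extended Euclidean algorithm:
11653 = 24*485 + 13
485 = 37*13 + 4
13 = 3*4 + 1
4 = 4*1 + 0
gcd = 1, so the inverse exists. Back-substitute:
1 = 13 − 3·4
1 = −3·485 + 112·13
1 = 112·11653 − 2691·485
Thus 485·(-2691) ≡ 1 (mod 11653); reducing, -2691 mod 11653 = 8962.

8962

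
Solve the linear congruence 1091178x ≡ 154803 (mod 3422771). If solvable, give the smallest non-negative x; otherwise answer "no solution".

First find gcd(1091178, 3422771):
3422771 = 3×1091178 + 149237
1091178 = 7×149237 + 46519
149237 = 3×46519 + 9680
46519 = 4×9680 + 7799
9680 = 1×7799 + 1881
7799 = 4×1881 + 275
1881 = 6×275 + 231
275 = 1×231 + 44
231 = 5×44 + 11
44 = 4×11 + 0
gcd = 11 and 11 | 154803, so solutions exist. Divide through by 11: 99198x ≡ 14073 (mod 311161).
Now find 99198⁻¹ mod 311161:
311161 = 3*99198 + 13567
99198 = 7*13567 + 4229
13567 = 3*4229 + 880
4229 = 4*880 + 709
880 = 1*709 + 171
709 = 4*171 + 25
171 = 6*25 + 21
25 = 1*21 + 4
21 = 5*4 + 1
4 = 4*1 + 0
Back-substitute:
1 = 21 − 5·4
1 = −5·25 + 6·21
1 = 6·171 − 41·25
1 = −41·709 + 170·171
1 = 170·880 − 211·709
1 = −211·4229 + 1014·880
1 = 1014·13567 − 3253·4229
1 = −3253·99198 + 23785·13567
1 = 23785·311161 − 74608·99198
So 99198·(-74608) ≡ 1 (mod 311161), i.e. 99198⁻¹ ≡ 236553.
Then x ≡ 236553·14073 ≡ 209991 (mod 311161); the smallest non-negative solution is x = 209991.

209991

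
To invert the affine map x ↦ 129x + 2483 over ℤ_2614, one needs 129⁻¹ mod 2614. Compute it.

2229

Run Euclid on (2614, 129):
2614 = 20×129 + 34
129 = 3×34 + 27
34 = 1×27 + 7
27 = 3×7 + 6
7 = 1×6 + 1
6 = 6×1 + 0
The gcd is 1. Working backward:
1 = 7 − 6
1 = −27 + 4·7
1 = 4·34 − 5·27
1 = −5·129 + 19·34
1 = 19·2614 − 385·129
Hence 129⁻¹ ≡ -385 ≡ 2229 (mod 2614).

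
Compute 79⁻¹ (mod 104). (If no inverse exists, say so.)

Run Euclid on (104, 79):
104 = 1·79 + 25
79 = 3·25 + 4
25 = 6·4 + 1
4 = 4·1 + 0
gcd = 1, so the inverse exists. Back-substitute:
1 = 25 − 6·4
1 = −6·79 + 19·25
1 = 19·104 − 25·79
Hence 79⁻¹ ≡ -25 ≡ 79 (mod 104).

79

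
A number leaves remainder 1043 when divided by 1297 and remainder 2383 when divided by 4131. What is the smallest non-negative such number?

Write x = 1043 + 1297·k. Then 1297·k ≡ 2383 − 1043 ≡ 1340 (mod 4131).
Need 1297⁻¹ mod 4131. Extended Euclid on (4131, 1297):
4131 = 3*1297 + 240
1297 = 5*240 + 97
240 = 2*97 + 46
97 = 2*46 + 5
46 = 9*5 + 1
5 = 5*1 + 0
Back-substitute:
1 = 46 − 9·5
1 = −9·97 + 19·46
1 = 19·240 − 47·97
1 = −47·1297 + 254·240
1 = 254·4131 − 809·1297
1297⁻¹ ≡ 3322 (mod 4131), so k ≡ 3322·1340 ≡ 2393 (mod 4131).
x = 1043 + 1297·2393 = 3104764.

3104764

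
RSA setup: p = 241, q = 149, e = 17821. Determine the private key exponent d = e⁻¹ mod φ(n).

φ(n) = (p−1)(q−1) = 240·148 = 35520.
Need d with 17821·d ≡ 1 (mod 35520). Apply the extended Euclidean algorithm:
35520 = 1·17821 + 17699
17821 = 1·17699 + 122
17699 = 145·122 + 9
122 = 13·9 + 5
9 = 1·5 + 4
5 = 1·4 + 1
4 = 4·1 + 0
Back-substitute:
1 = 5 − 4
1 = −9 + 2·5
1 = 2·122 − 27·9
1 = −27·17699 + 3917·122
1 = 3917·17821 − 3944·17699
1 = −3944·35520 + 7861·17821
So 17821·7861 ≡ 1 (mod 35520), hence d = 7861.

7861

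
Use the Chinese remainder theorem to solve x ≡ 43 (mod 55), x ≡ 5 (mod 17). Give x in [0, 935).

Write x = 43 + 55·k. Then 55·k ≡ 5 − 43 ≡ 13 (mod 17).
Need 55⁻¹ mod 17. Extended Euclid on (17, 4):
17 = 4×4 + 1
4 = 4×1 + 0
Back-substitute:
1 = 17 − 4·4
55⁻¹ ≡ 13 (mod 17), so k ≡ 13·13 ≡ 16 (mod 17).
x = 43 + 55·16 = 923.

923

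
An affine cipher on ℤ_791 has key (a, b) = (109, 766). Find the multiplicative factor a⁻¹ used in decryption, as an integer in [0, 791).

Run Euclid on (791, 109):
791 = 7*109 + 28
109 = 3*28 + 25
28 = 1*25 + 3
25 = 8*3 + 1
3 = 3*1 + 0
gcd = 1, so the inverse exists. Back-substitute:
1 = 25 − 8·3
1 = −8·28 + 9·25
1 = 9·109 − 35·28
1 = −35·791 + 254·109
So 109·254 ≡ 1 (mod 791).

254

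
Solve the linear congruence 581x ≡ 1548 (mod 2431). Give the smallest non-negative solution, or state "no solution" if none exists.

601

First find gcd(581, 2431):
2431 = 4*581 + 107
581 = 5*107 + 46
107 = 2*46 + 15
46 = 3*15 + 1
15 = 15*1 + 0
gcd = 1, so a unique solution mod 2431 exists.
Back-substitute for the Bézout coefficients:
1 = 46 − 3·15
1 = −3·107 + 7·46
1 = 7·581 − 38·107
1 = −38·2431 + 159·581
So 581·(159) ≡ 1 (mod 2431), giving 581⁻¹ ≡ 159.
x ≡ 581⁻¹·1548 ≡ 159·1548 ≡ 601 (mod 2431).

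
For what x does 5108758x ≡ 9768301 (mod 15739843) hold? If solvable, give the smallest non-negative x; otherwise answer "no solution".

First find gcd(5108758, 15739843):
15739843 = 3·5108758 + 413569
5108758 = 12·413569 + 145930
413569 = 2·145930 + 121709
145930 = 1·121709 + 24221
121709 = 5·24221 + 604
24221 = 40·604 + 61
604 = 9·61 + 55
61 = 1·55 + 6
55 = 9·6 + 1
6 = 6·1 + 0
gcd = 1, so a unique solution mod 15739843 exists.
Back-substitute for the Bézout coefficients:
1 = 55 − 9·6
1 = −9·61 + 10·55
1 = 10·604 − 99·61
1 = −99·24221 + 3970·604
1 = 3970·121709 − 19949·24221
1 = −19949·145930 + 23919·121709
1 = 23919·413569 − 67787·145930
1 = −67787·5108758 + 837363·413569
1 = 837363·15739843 − 2579876·5108758
So 5108758·(-2579876) ≡ 1 (mod 15739843), giving 5108758⁻¹ ≡ 13159967.
x ≡ 5108758⁻¹·9768301 ≡ 13159967·9768301 ≡ 10097095 (mod 15739843).

10097095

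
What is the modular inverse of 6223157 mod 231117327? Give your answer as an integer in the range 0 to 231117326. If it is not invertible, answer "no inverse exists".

218297231

Apply the Euclidean algorithm to 231117327 and 6223157:
231117327 = 37·6223157 + 860518
6223157 = 7·860518 + 199531
860518 = 4·199531 + 62394
199531 = 3·62394 + 12349
62394 = 5·12349 + 649
12349 = 19·649 + 18
649 = 36·18 + 1
18 = 18·1 + 0
The gcd is 1. Working backward:
1 = 649 − 36·18
1 = −36·12349 + 685·649
1 = 685·62394 − 3461·12349
1 = −3461·199531 + 11068·62394
1 = 11068·860518 − 47733·199531
1 = −47733·6223157 + 345199·860518
1 = 345199·231117327 − 12820096·6223157
Thus 6223157·(-12820096) ≡ 1 (mod 231117327); reducing, -12820096 mod 231117327 = 218297231.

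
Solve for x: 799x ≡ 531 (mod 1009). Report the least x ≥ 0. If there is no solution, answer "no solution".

329

First find gcd(799, 1009):
1009 = 1×799 + 210
799 = 3×210 + 169
210 = 1×169 + 41
169 = 4×41 + 5
41 = 8×5 + 1
5 = 5×1 + 0
gcd = 1, so a unique solution mod 1009 exists.
Back-substitute for the Bézout coefficients:
1 = 41 − 8·5
1 = −8·169 + 33·41
1 = 33·210 − 41·169
1 = −41·799 + 156·210
1 = 156·1009 − 197·799
So 799·(-197) ≡ 1 (mod 1009), giving 799⁻¹ ≡ 812.
x ≡ 799⁻¹·531 ≡ 812·531 ≡ 329 (mod 1009).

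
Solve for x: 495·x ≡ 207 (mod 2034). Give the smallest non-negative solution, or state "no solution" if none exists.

173

First find gcd(495, 2034):
2034 = 4×495 + 54
495 = 9×54 + 9
54 = 6×9 + 0
gcd = 9 and 9 | 207, so solutions exist. Divide through by 9: 55x ≡ 23 (mod 226).
Now find 55⁻¹ mod 226:
226 = 4×55 + 6
55 = 9×6 + 1
6 = 6×1 + 0
Back-substitute:
1 = 55 − 9·6
1 = −9·226 + 37·55
So 55⁻¹ ≡ 37 (mod 226).
Then x ≡ 37·23 ≡ 173 (mod 226); the smallest non-negative solution is x = 173.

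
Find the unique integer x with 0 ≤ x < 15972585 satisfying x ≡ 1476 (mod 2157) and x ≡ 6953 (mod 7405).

Write x = 1476 + 2157·k. Then 2157·k ≡ 6953 − 1476 ≡ 5477 (mod 7405).
Need 2157⁻¹ mod 7405. Extended Euclid on (7405, 2157):
7405 = 3*2157 + 934
2157 = 2*934 + 289
934 = 3*289 + 67
289 = 4*67 + 21
67 = 3*21 + 4
21 = 5*4 + 1
4 = 4*1 + 0
Back-substitute:
1 = 21 − 5·4
1 = −5·67 + 16·21
1 = 16·289 − 69·67
1 = −69·934 + 223·289
1 = 223·2157 − 515·934
1 = −515·7405 + 1768·2157
2157⁻¹ ≡ 1768 (mod 7405), so k ≡ 1768·5477 ≡ 5001 (mod 7405).
x = 1476 + 2157·5001 = 10788633.

10788633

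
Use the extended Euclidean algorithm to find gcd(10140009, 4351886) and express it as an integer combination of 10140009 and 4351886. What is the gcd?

11

Repeated division:
10140009 = 2*4351886 + 1436237
4351886 = 3*1436237 + 43175
1436237 = 33*43175 + 11462
43175 = 3*11462 + 8789
11462 = 1*8789 + 2673
8789 = 3*2673 + 770
2673 = 3*770 + 363
770 = 2*363 + 44
363 = 8*44 + 11
44 = 4*11 + 0
gcd(10140009, 4351886) = 11.
Express as a combination:
11 = 363 − 8·44
11 = −8·770 + 17·363
11 = 17·2673 − 59·770
11 = −59·8789 + 194·2673
11 = 194·11462 − 253·8789
11 = −253·43175 + 953·11462
11 = 953·1436237 − 31702·43175
11 = −31702·4351886 + 96059·1436237
11 = 96059·10140009 − 223820·4351886
So 11 = (96059)·10140009 + (-223820)·4351886.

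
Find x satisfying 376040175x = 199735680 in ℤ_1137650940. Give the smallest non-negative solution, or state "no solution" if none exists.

13213064

First find gcd(376040175, 1137650940):
1137650940 = 3·376040175 + 9530415
376040175 = 39·9530415 + 4353990
9530415 = 2·4353990 + 822435
4353990 = 5·822435 + 241815
822435 = 3·241815 + 96990
241815 = 2·96990 + 47835
96990 = 2·47835 + 1320
47835 = 36·1320 + 315
1320 = 4·315 + 60
315 = 5·60 + 15
60 = 4·15 + 0
gcd = 15 and 15 | 199735680, so solutions exist. Divide through by 15: 25069345x ≡ 13315712 (mod 75843396).
Now find 25069345⁻¹ mod 75843396:
75843396 = 3*25069345 + 635361
25069345 = 39*635361 + 290266
635361 = 2*290266 + 54829
290266 = 5*54829 + 16121
54829 = 3*16121 + 6466
16121 = 2*6466 + 3189
6466 = 2*3189 + 88
3189 = 36*88 + 21
88 = 4*21 + 4
21 = 5*4 + 1
4 = 4*1 + 0
Back-substitute:
1 = 21 − 5·4
1 = −5·88 + 21·21
1 = 21·3189 − 761·88
1 = −761·6466 + 1543·3189
1 = 1543·16121 − 3847·6466
1 = −3847·54829 + 13084·16121
1 = 13084·290266 − 69267·54829
1 = −69267·635361 + 151618·290266
1 = 151618·25069345 − 5982369·635361
1 = −5982369·75843396 + 18098725·25069345
So 25069345⁻¹ ≡ 18098725 (mod 75843396).
Then x ≡ 18098725·13315712 ≡ 13213064 (mod 75843396); the smallest non-negative solution is x = 13213064.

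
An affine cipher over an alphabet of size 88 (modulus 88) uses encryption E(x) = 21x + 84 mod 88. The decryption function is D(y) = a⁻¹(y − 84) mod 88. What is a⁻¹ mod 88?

Apply the Euclidean algorithm to 88 and 21:
88 = 4×21 + 4
21 = 5×4 + 1
4 = 4×1 + 0
gcd = 1, so the inverse exists. Back-substitute:
1 = 21 − 5·4
1 = −5·88 + 21·21
So 21·21 ≡ 1 (mod 88).

21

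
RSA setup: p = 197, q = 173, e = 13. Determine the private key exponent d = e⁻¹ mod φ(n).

φ(n) = (p−1)(q−1) = 196·172 = 33712.
Need d with 13·d ≡ 1 (mod 33712). Apply the extended Euclidean algorithm:
33712 = 2593*13 + 3
13 = 4*3 + 1
3 = 3*1 + 0
Back-substitute:
1 = 13 − 4·3
1 = −4·33712 + 10373·13
So 13·10373 ≡ 1 (mod 33712), hence d = 10373.

10373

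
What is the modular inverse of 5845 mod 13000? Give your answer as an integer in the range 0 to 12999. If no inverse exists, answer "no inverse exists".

no inverse exists

Euclidean algorithm on 13000, 5845:
13000 = 2×5845 + 1310
5845 = 4×1310 + 605
1310 = 2×605 + 100
605 = 6×100 + 5
100 = 20×5 + 0
Since gcd = 5 > 1, 5845 is not a unit mod 13000.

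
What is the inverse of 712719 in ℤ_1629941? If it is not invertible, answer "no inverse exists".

gcd(1629941, 712719) by repeated division:
1629941 = 2×712719 + 204503
712719 = 3×204503 + 99210
204503 = 2×99210 + 6083
99210 = 16×6083 + 1882
6083 = 3×1882 + 437
1882 = 4×437 + 134
437 = 3×134 + 35
134 = 3×35 + 29
35 = 1×29 + 6
29 = 4×6 + 5
6 = 1×5 + 1
5 = 5×1 + 0
gcd = 1, so the inverse exists. Back-substitute:
1 = 6 − 5
1 = −29 + 5·6
1 = 5·35 − 6·29
1 = −6·134 + 23·35
1 = 23·437 − 75·134
1 = −75·1882 + 323·437
1 = 323·6083 − 1044·1882
1 = −1044·99210 + 17027·6083
1 = 17027·204503 − 35098·99210
1 = −35098·712719 + 122321·204503
1 = 122321·1629941 − 279740·712719
Thus 712719·(-279740) ≡ 1 (mod 1629941); reducing, -279740 mod 1629941 = 1350201.

1350201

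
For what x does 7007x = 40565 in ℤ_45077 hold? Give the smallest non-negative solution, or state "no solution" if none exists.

7346

First find gcd(7007, 45077):
45077 = 6·7007 + 3035
7007 = 2·3035 + 937
3035 = 3·937 + 224
937 = 4·224 + 41
224 = 5·41 + 19
41 = 2·19 + 3
19 = 6·3 + 1
3 = 3·1 + 0
gcd = 1, so a unique solution mod 45077 exists.
Back-substitute for the Bézout coefficients:
1 = 19 − 6·3
1 = −6·41 + 13·19
1 = 13·224 − 71·41
1 = −71·937 + 297·224
1 = 297·3035 − 962·937
1 = −962·7007 + 2221·3035
1 = 2221·45077 − 14288·7007
So 7007·(-14288) ≡ 1 (mod 45077), giving 7007⁻¹ ≡ 30789.
x ≡ 7007⁻¹·40565 ≡ 30789·40565 ≡ 7346 (mod 45077).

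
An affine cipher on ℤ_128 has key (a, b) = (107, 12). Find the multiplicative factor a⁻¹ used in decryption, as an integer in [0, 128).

Apply the Euclidean algorithm to 128 and 107:
128 = 1·107 + 21
107 = 5·21 + 2
21 = 10·2 + 1
2 = 2·1 + 0
The gcd is 1. Working backward:
1 = 21 − 10·2
1 = −10·107 + 51·21
1 = 51·128 − 61·107
So 107·(-61) ≡ 1 (mod 128), and -61 ≡ 67 (mod 128).

67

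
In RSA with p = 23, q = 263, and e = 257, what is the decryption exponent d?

φ(n) = (p−1)(q−1) = 22·262 = 5764.
Need d with 257·d ≡ 1 (mod 5764). Apply the extended Euclidean algorithm:
5764 = 22·257 + 110
257 = 2·110 + 37
110 = 2·37 + 36
37 = 1·36 + 1
36 = 36·1 + 0
Back-substitute:
1 = 37 − 36
1 = −110 + 3·37
1 = 3·257 − 7·110
1 = −7·5764 + 157·257
So 257·157 ≡ 1 (mod 5764), hence d = 157.

157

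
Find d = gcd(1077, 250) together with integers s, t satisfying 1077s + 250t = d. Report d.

1

Repeated division:
1077 = 4*250 + 77
250 = 3*77 + 19
77 = 4*19 + 1
19 = 19*1 + 0
gcd(1077, 250) = 1.
Working backward:
1 = 77 − 4·19
1 = −4·250 + 13·77
1 = 13·1077 − 56·250
So 1 = (13)·1077 + (-56)·250.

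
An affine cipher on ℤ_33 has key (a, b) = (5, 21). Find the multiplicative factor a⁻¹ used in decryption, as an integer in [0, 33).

20

Apply the Euclidean algorithm to 33 and 5:
33 = 6·5 + 3
5 = 1·3 + 2
3 = 1·2 + 1
2 = 2·1 + 0
The gcd is 1. Working backward:
1 = 3 − 2
1 = −5 + 2·3
1 = 2·33 − 13·5
Hence 5⁻¹ ≡ -13 ≡ 20 (mod 33).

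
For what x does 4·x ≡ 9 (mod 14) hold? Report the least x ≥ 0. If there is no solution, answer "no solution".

gcd(4, 14):
14 = 3*4 + 2
4 = 2*2 + 0
gcd = 2, but 2 ∤ 9, so the congruence has no solution.

no solution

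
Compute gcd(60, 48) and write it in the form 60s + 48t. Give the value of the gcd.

Repeated division:
60 = 1×48 + 12
48 = 4×12 + 0
gcd(60, 48) = 12.
Back-substituting:
12 = 60 − 48
So 12 = (1)·60 + (-1)·48.

12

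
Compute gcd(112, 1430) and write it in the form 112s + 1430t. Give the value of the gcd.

Repeated division:
1430 = 12×112 + 86
112 = 1×86 + 26
86 = 3×26 + 8
26 = 3×8 + 2
8 = 4×2 + 0
gcd(112, 1430) = 2.
Back-substituting:
2 = 26 − 3·8
2 = −3·86 + 10·26
2 = 10·112 − 13·86
2 = −13·1430 + 166·112
So 2 = (-13)·1430 + (166)·112.

2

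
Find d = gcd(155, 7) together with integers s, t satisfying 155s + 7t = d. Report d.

Apply Euclid's algorithm to 155 and 7:
155 = 22×7 + 1
7 = 7×1 + 0
gcd(155, 7) = 1.
Back-substituting:
1 = 155 − 22·7
So 1 = (1)·155 + (-22)·7.

1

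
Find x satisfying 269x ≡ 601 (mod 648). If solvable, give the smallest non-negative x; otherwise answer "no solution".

101

First find gcd(269, 648):
648 = 2*269 + 110
269 = 2*110 + 49
110 = 2*49 + 12
49 = 4*12 + 1
12 = 12*1 + 0
gcd = 1, so a unique solution mod 648 exists.
Back-substitute for the Bézout coefficients:
1 = 49 − 4·12
1 = −4·110 + 9·49
1 = 9·269 − 22·110
1 = −22·648 + 53·269
So 269·(53) ≡ 1 (mod 648), giving 269⁻¹ ≡ 53.
x ≡ 269⁻¹·601 ≡ 53·601 ≡ 101 (mod 648).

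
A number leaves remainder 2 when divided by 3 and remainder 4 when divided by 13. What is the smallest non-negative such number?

Write x = 2 + 3·k. Then 3·k ≡ 4 − 2 ≡ 2 (mod 13).
Need 3⁻¹ mod 13. Extended Euclid on (13, 3):
13 = 4×3 + 1
3 = 3×1 + 0
Back-substitute:
1 = 13 − 4·3
3⁻¹ ≡ 9 (mod 13), so k ≡ 9·2 ≡ 5 (mod 13).
x = 2 + 3·5 = 17.

17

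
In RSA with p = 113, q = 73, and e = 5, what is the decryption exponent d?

φ(n) = (p−1)(q−1) = 112·72 = 8064.
Need d with 5·d ≡ 1 (mod 8064). Apply the extended Euclidean algorithm:
8064 = 1612×5 + 4
5 = 1×4 + 1
4 = 4×1 + 0
Back-substitute:
1 = 5 − 4
1 = −8064 + 1613·5
So 5·1613 ≡ 1 (mod 8064), hence d = 1613.

1613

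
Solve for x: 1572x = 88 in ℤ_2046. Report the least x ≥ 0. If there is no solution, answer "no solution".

gcd(1572, 2046):
2046 = 1·1572 + 474
1572 = 3·474 + 150
474 = 3·150 + 24
150 = 6·24 + 6
24 = 4·6 + 0
gcd = 6, but 6 ∤ 88, so the congruence has no solution.

no solution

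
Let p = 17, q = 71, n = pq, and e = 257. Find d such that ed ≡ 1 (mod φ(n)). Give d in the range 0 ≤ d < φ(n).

φ(n) = (p−1)(q−1) = 16·70 = 1120.
Need d with 257·d ≡ 1 (mod 1120). Apply the extended Euclidean algorithm:
1120 = 4*257 + 92
257 = 2*92 + 73
92 = 1*73 + 19
73 = 3*19 + 16
19 = 1*16 + 3
16 = 5*3 + 1
3 = 3*1 + 0
Back-substitute:
1 = 16 − 5·3
1 = −5·19 + 6·16
1 = 6·73 − 23·19
1 = −23·92 + 29·73
1 = 29·257 − 81·92
1 = −81·1120 + 353·257
So 257·353 ≡ 1 (mod 1120), hence d = 353.

353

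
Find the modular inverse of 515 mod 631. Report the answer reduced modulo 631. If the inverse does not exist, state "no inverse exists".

495

gcd(631, 515) by repeated division:
631 = 1·515 + 116
515 = 4·116 + 51
116 = 2·51 + 14
51 = 3·14 + 9
14 = 1·9 + 5
9 = 1·5 + 4
5 = 1·4 + 1
4 = 4·1 + 0
The gcd is 1. Working backward:
1 = 5 − 4
1 = −9 + 2·5
1 = 2·14 − 3·9
1 = −3·51 + 11·14
1 = 11·116 − 25·51
1 = −25·515 + 111·116
1 = 111·631 − 136·515
Hence 515⁻¹ ≡ -136 ≡ 495 (mod 631).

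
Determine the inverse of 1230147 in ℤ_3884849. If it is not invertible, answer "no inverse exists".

Run Euclid on (3884849, 1230147):
3884849 = 3*1230147 + 194408
1230147 = 6*194408 + 63699
194408 = 3*63699 + 3311
63699 = 19*3311 + 790
3311 = 4*790 + 151
790 = 5*151 + 35
151 = 4*35 + 11
35 = 3*11 + 2
11 = 5*2 + 1
2 = 2*1 + 0
Since gcd(1230147, 3884849) = 1, back-substitute to write 1 as a combination:
1 = 11 − 5·2
1 = −5·35 + 16·11
1 = 16·151 − 69·35
1 = −69·790 + 361·151
1 = 361·3311 − 1513·790
1 = −1513·63699 + 29108·3311
1 = 29108·194408 − 88837·63699
1 = −88837·1230147 + 562130·194408
1 = 562130·3884849 − 1775227·1230147
Hence 1230147⁻¹ ≡ -1775227 ≡ 2109622 (mod 3884849).

2109622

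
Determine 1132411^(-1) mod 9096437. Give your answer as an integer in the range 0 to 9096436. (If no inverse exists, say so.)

no inverse exists

Compute gcd(1132411, 9096437):
9096437 = 8*1132411 + 37149
1132411 = 30*37149 + 17941
37149 = 2*17941 + 1267
17941 = 14*1267 + 203
1267 = 6*203 + 49
203 = 4*49 + 7
49 = 7*7 + 0
gcd(1132411, 9096437) = 7 ≠ 1, so 1132411 has no multiplicative inverse modulo 9096437.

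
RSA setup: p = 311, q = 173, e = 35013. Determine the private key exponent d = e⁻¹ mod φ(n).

26277

φ(n) = (p−1)(q−1) = 310·172 = 53320.
Need d with 35013·d ≡ 1 (mod 53320). Apply the extended Euclidean algorithm:
53320 = 1*35013 + 18307
35013 = 1*18307 + 16706
18307 = 1*16706 + 1601
16706 = 10*1601 + 696
1601 = 2*696 + 209
696 = 3*209 + 69
209 = 3*69 + 2
69 = 34*2 + 1
2 = 2*1 + 0
Back-substitute:
1 = 69 − 34·2
1 = −34·209 + 103·69
1 = 103·696 − 343·209
1 = −343·1601 + 789·696
1 = 789·16706 − 8233·1601
1 = −8233·18307 + 9022·16706
1 = 9022·35013 − 17255·18307
1 = −17255·53320 + 26277·35013
So 35013·26277 ≡ 1 (mod 53320), hence d = 26277.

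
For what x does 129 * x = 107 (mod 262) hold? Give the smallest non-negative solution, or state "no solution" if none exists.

143

First find gcd(129, 262):
262 = 2*129 + 4
129 = 32*4 + 1
4 = 4*1 + 0
gcd = 1, so a unique solution mod 262 exists.
Back-substitute for the Bézout coefficients:
1 = 129 − 32·4
1 = −32·262 + 65·129
So 129·(65) ≡ 1 (mod 262), giving 129⁻¹ ≡ 65.
x ≡ 129⁻¹·107 ≡ 65·107 ≡ 143 (mod 262).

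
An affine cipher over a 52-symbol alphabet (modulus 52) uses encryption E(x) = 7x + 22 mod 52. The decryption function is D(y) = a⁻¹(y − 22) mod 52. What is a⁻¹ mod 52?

15

gcd(52, 7) by repeated division:
52 = 7*7 + 3
7 = 2*3 + 1
3 = 3*1 + 0
gcd = 1, so the inverse exists. Back-substitute:
1 = 7 − 2·3
1 = −2·52 + 15·7
So 7·15 ≡ 1 (mod 52).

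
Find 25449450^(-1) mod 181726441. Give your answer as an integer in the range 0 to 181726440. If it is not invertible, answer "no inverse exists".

Euclidean algorithm on 181726441, 25449450:
181726441 = 7×25449450 + 3580291
25449450 = 7×3580291 + 387413
3580291 = 9×387413 + 93574
387413 = 4×93574 + 13117
93574 = 7×13117 + 1755
13117 = 7×1755 + 832
1755 = 2×832 + 91
832 = 9×91 + 13
91 = 7×13 + 0
Since gcd = 13 > 1, 25449450 is not a unit mod 181726441.

no inverse exists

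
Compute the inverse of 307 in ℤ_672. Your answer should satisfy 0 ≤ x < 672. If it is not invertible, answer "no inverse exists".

Extended Euclidean algorithm:
672 = 2·307 + 58
307 = 5·58 + 17
58 = 3·17 + 7
17 = 2·7 + 3
7 = 2·3 + 1
3 = 3·1 + 0
The gcd is 1. Working backward:
1 = 7 − 2·3
1 = −2·17 + 5·7
1 = 5·58 − 17·17
1 = −17·307 + 90·58
1 = 90·672 − 197·307
So 307·(-197) ≡ 1 (mod 672), and -197 ≡ 475 (mod 672).

475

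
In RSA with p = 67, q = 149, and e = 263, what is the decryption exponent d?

φ(n) = (p−1)(q−1) = 66·148 = 9768.
Need d with 263·d ≡ 1 (mod 9768). Apply the extended Euclidean algorithm:
9768 = 37·263 + 37
263 = 7·37 + 4
37 = 9·4 + 1
4 = 4·1 + 0
Back-substitute:
1 = 37 − 9·4
1 = −9·263 + 64·37
1 = 64·9768 − 2377·263
So 263·(-2377) ≡ 1 (mod 9768), hence d ≡ -2377 ≡ 7391 (mod 9768).

7391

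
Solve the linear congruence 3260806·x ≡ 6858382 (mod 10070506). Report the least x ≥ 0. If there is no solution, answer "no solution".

First find gcd(3260806, 10070506):
10070506 = 3·3260806 + 288088
3260806 = 11·288088 + 91838
288088 = 3·91838 + 12574
91838 = 7·12574 + 3820
12574 = 3·3820 + 1114
3820 = 3·1114 + 478
1114 = 2·478 + 158
478 = 3·158 + 4
158 = 39·4 + 2
4 = 2·2 + 0
gcd = 2 and 2 | 6858382, so solutions exist. Divide through by 2: 1630403x ≡ 3429191 (mod 5035253).
Now find 1630403⁻¹ mod 5035253:
5035253 = 3·1630403 + 144044
1630403 = 11·144044 + 45919
144044 = 3·45919 + 6287
45919 = 7·6287 + 1910
6287 = 3·1910 + 557
1910 = 3·557 + 239
557 = 2·239 + 79
239 = 3·79 + 2
79 = 39·2 + 1
2 = 2·1 + 0
Back-substitute:
1 = 79 − 39·2
1 = −39·239 + 118·79
1 = 118·557 − 275·239
1 = −275·1910 + 943·557
1 = 943·6287 − 3104·1910
1 = −3104·45919 + 22671·6287
1 = 22671·144044 − 71117·45919
1 = −71117·1630403 + 804958·144044
1 = 804958·5035253 − 2485991·1630403
So 1630403·(-2485991) ≡ 1 (mod 5035253), i.e. 1630403⁻¹ ≡ 2549262.
Then x ≡ 2549262·3429191 ≡ 2163622 (mod 5035253); the smallest non-negative solution is x = 2163622.

2163622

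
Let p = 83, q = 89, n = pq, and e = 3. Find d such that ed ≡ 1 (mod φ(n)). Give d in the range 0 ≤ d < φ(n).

4811

φ(n) = (p−1)(q−1) = 82·88 = 7216.
Need d with 3·d ≡ 1 (mod 7216). Apply the extended Euclidean algorithm:
7216 = 2405*3 + 1
3 = 3*1 + 0
Back-substitute:
1 = 7216 − 2405·3
So 3·(-2405) ≡ 1 (mod 7216), hence d ≡ -2405 ≡ 4811 (mod 7216).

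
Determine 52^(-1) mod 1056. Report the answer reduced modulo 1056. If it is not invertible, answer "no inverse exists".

no inverse exists

Compute gcd(52, 1056):
1056 = 20·52 + 16
52 = 3·16 + 4
16 = 4·4 + 0
The gcd is 4, not 1, hence no inverse exists.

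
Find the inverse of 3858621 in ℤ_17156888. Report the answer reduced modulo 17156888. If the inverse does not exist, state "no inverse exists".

gcd(17156888, 3858621) by repeated division:
17156888 = 4·3858621 + 1722404
3858621 = 2·1722404 + 413813
1722404 = 4·413813 + 67152
413813 = 6·67152 + 10901
67152 = 6·10901 + 1746
10901 = 6·1746 + 425
1746 = 4·425 + 46
425 = 9·46 + 11
46 = 4·11 + 2
11 = 5·2 + 1
2 = 2·1 + 0
The gcd is 1. Working backward:
1 = 11 − 5·2
1 = −5·46 + 21·11
1 = 21·425 − 194·46
1 = −194·1746 + 797·425
1 = 797·10901 − 4976·1746
1 = −4976·67152 + 30653·10901
1 = 30653·413813 − 188894·67152
1 = −188894·1722404 + 786229·413813
1 = 786229·3858621 − 1761352·1722404
1 = −1761352·17156888 + 7831637·3858621
So 3858621·7831637 ≡ 1 (mod 17156888).

7831637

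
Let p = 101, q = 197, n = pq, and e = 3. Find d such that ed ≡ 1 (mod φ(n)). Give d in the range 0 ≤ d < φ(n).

φ(n) = (p−1)(q−1) = 100·196 = 19600.
Need d with 3·d ≡ 1 (mod 19600). Apply the extended Euclidean algorithm:
19600 = 6533*3 + 1
3 = 3*1 + 0
Back-substitute:
1 = 19600 − 6533·3
So 3·(-6533) ≡ 1 (mod 19600), hence d ≡ -6533 ≡ 13067 (mod 19600).

13067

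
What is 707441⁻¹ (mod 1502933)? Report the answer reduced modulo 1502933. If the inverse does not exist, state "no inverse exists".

Extended Euclidean algorithm:
1502933 = 2·707441 + 88051
707441 = 8·88051 + 3033
88051 = 29·3033 + 94
3033 = 32·94 + 25
94 = 3·25 + 19
25 = 1·19 + 6
19 = 3·6 + 1
6 = 6·1 + 0
Since gcd(707441, 1502933) = 1, back-substitute to write 1 as a combination:
1 = 19 − 3·6
1 = −3·25 + 4·19
1 = 4·94 − 15·25
1 = −15·3033 + 484·94
1 = 484·88051 − 14051·3033
1 = −14051·707441 + 112892·88051
1 = 112892·1502933 − 239835·707441
Hence 707441⁻¹ ≡ -239835 ≡ 1263098 (mod 1502933).

1263098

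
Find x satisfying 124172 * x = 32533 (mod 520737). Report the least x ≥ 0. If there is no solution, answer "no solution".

First find gcd(124172, 520737):
520737 = 4*124172 + 24049
124172 = 5*24049 + 3927
24049 = 6*3927 + 487
3927 = 8*487 + 31
487 = 15*31 + 22
31 = 1*22 + 9
22 = 2*9 + 4
9 = 2*4 + 1
4 = 4*1 + 0
gcd = 1, so a unique solution mod 520737 exists.
Back-substitute for the Bézout coefficients:
1 = 9 − 2·4
1 = −2·22 + 5·9
1 = 5·31 − 7·22
1 = −7·487 + 110·31
1 = 110·3927 − 887·487
1 = −887·24049 + 5432·3927
1 = 5432·124172 − 28047·24049
1 = −28047·520737 + 117620·124172
So 124172·(117620) ≡ 1 (mod 520737), giving 124172⁻¹ ≡ 117620.
x ≡ 124172⁻¹·32533 ≡ 117620·32533 ≡ 155984 (mod 520737).

155984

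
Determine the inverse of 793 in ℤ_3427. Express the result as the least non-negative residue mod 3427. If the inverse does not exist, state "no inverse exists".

1102

Run Euclid on (3427, 793):
3427 = 4·793 + 255
793 = 3·255 + 28
255 = 9·28 + 3
28 = 9·3 + 1
3 = 3·1 + 0
The gcd is 1. Working backward:
1 = 28 − 9·3
1 = −9·255 + 82·28
1 = 82·793 − 255·255
1 = −255·3427 + 1102·793
So 793·1102 ≡ 1 (mod 3427).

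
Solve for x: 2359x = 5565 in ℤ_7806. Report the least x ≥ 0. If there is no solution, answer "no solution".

First find gcd(2359, 7806):
7806 = 3·2359 + 729
2359 = 3·729 + 172
729 = 4·172 + 41
172 = 4·41 + 8
41 = 5·8 + 1
8 = 8·1 + 0
gcd = 1, so a unique solution mod 7806 exists.
Back-substitute for the Bézout coefficients:
1 = 41 − 5·8
1 = −5·172 + 21·41
1 = 21·729 − 89·172
1 = −89·2359 + 288·729
1 = 288·7806 − 953·2359
So 2359·(-953) ≡ 1 (mod 7806), giving 2359⁻¹ ≡ 6853.
x ≡ 2359⁻¹·5565 ≡ 6853·5565 ≡ 4635 (mod 7806).

4635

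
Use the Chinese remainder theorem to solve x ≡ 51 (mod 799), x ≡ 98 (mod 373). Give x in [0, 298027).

Write x = 51 + 799·k. Then 799·k ≡ 98 − 51 ≡ 47 (mod 373).
Need 799⁻¹ mod 373. Extended Euclid on (373, 53):
373 = 7×53 + 2
53 = 26×2 + 1
2 = 2×1 + 0
Back-substitute:
1 = 53 − 26·2
1 = −26·373 + 183·53
799⁻¹ ≡ 183 (mod 373), so k ≡ 183·47 ≡ 22 (mod 373).
x = 51 + 799·22 = 17629.

17629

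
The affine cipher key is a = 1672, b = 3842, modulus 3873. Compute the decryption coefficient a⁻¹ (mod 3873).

3463

Apply the Euclidean algorithm to 3873 and 1672:
3873 = 2·1672 + 529
1672 = 3·529 + 85
529 = 6·85 + 19
85 = 4·19 + 9
19 = 2·9 + 1
9 = 9·1 + 0
gcd = 1, so the inverse exists. Back-substitute:
1 = 19 − 2·9
1 = −2·85 + 9·19
1 = 9·529 − 56·85
1 = −56·1672 + 177·529
1 = 177·3873 − 410·1672
Thus 1672·(-410) ≡ 1 (mod 3873); reducing, -410 mod 3873 = 3463.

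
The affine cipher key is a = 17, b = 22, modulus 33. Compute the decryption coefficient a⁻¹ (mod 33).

2

Extended Euclidean algorithm:
33 = 1×17 + 16
17 = 1×16 + 1
16 = 16×1 + 0
The gcd is 1. Working backward:
1 = 17 − 16
1 = −33 + 2·17
So 17·2 ≡ 1 (mod 33).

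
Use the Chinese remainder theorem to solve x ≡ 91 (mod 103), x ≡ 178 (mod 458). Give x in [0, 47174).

33154

Write x = 91 + 103·k. Then 103·k ≡ 178 − 91 ≡ 87 (mod 458).
Need 103⁻¹ mod 458. Extended Euclid on (458, 103):
458 = 4*103 + 46
103 = 2*46 + 11
46 = 4*11 + 2
11 = 5*2 + 1
2 = 2*1 + 0
Back-substitute:
1 = 11 − 5·2
1 = −5·46 + 21·11
1 = 21·103 − 47·46
1 = −47·458 + 209·103
103⁻¹ ≡ 209 (mod 458), so k ≡ 209·87 ≡ 321 (mod 458).
x = 91 + 103·321 = 33154.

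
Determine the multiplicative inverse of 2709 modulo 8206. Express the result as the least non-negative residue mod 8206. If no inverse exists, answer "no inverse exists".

gcd(8206, 2709) by repeated division:
8206 = 3×2709 + 79
2709 = 34×79 + 23
79 = 3×23 + 10
23 = 2×10 + 3
10 = 3×3 + 1
3 = 3×1 + 0
Since gcd(2709, 8206) = 1, back-substitute to write 1 as a combination:
1 = 10 − 3·3
1 = −3·23 + 7·10
1 = 7·79 − 24·23
1 = −24·2709 + 823·79
1 = 823·8206 − 2493·2709
So 2709·(-2493) ≡ 1 (mod 8206), and -2493 ≡ 5713 (mod 8206).

5713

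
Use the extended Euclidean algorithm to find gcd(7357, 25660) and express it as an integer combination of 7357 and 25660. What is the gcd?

Euclidean algorithm:
25660 = 3*7357 + 3589
7357 = 2*3589 + 179
3589 = 20*179 + 9
179 = 19*9 + 8
9 = 1*8 + 1
8 = 8*1 + 0
gcd(7357, 25660) = 1.
Back-substituting:
1 = 9 − 8
1 = −179 + 20·9
1 = 20·3589 − 401·179
1 = −401·7357 + 822·3589
1 = 822·25660 − 2867·7357
So 1 = (822)·25660 + (-2867)·7357.

1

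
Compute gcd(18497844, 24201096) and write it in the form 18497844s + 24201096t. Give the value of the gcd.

Repeated division:
24201096 = 1×18497844 + 5703252
18497844 = 3×5703252 + 1388088
5703252 = 4×1388088 + 150900
1388088 = 9×150900 + 29988
150900 = 5×29988 + 960
29988 = 31×960 + 228
960 = 4×228 + 48
228 = 4×48 + 36
48 = 1×36 + 12
36 = 3×12 + 0
gcd(18497844, 24201096) = 12.
Working backward:
12 = 48 − 36
12 = −228 + 5·48
12 = 5·960 − 21·228
12 = −21·29988 + 656·960
12 = 656·150900 − 3301·29988
12 = −3301·1388088 + 30365·150900
12 = 30365·5703252 − 124761·1388088
12 = −124761·18497844 + 404648·5703252
12 = 404648·24201096 − 529409·18497844
So 12 = (404648)·24201096 + (-529409)·18497844.

12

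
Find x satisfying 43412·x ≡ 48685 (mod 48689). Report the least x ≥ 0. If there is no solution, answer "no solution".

27357

First find gcd(43412, 48689):
48689 = 1·43412 + 5277
43412 = 8·5277 + 1196
5277 = 4·1196 + 493
1196 = 2·493 + 210
493 = 2·210 + 73
210 = 2·73 + 64
73 = 1·64 + 9
64 = 7·9 + 1
9 = 9·1 + 0
gcd = 1, so a unique solution mod 48689 exists.
Back-substitute for the Bézout coefficients:
1 = 64 − 7·9
1 = −7·73 + 8·64
1 = 8·210 − 23·73
1 = −23·493 + 54·210
1 = 54·1196 − 131·493
1 = −131·5277 + 578·1196
1 = 578·43412 − 4755·5277
1 = −4755·48689 + 5333·43412
So 43412·(5333) ≡ 1 (mod 48689), giving 43412⁻¹ ≡ 5333.
x ≡ 43412⁻¹·48685 ≡ 5333·48685 ≡ 27357 (mod 48689).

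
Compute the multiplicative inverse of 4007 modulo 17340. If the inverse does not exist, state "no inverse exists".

11723

gcd(17340, 4007) by repeated division:
17340 = 4×4007 + 1312
4007 = 3×1312 + 71
1312 = 18×71 + 34
71 = 2×34 + 3
34 = 11×3 + 1
3 = 3×1 + 0
gcd = 1, so the inverse exists. Back-substitute:
1 = 34 − 11·3
1 = −11·71 + 23·34
1 = 23·1312 − 425·71
1 = −425·4007 + 1298·1312
1 = 1298·17340 − 5617·4007
So 4007·(-5617) ≡ 1 (mod 17340), and -5617 ≡ 11723 (mod 17340).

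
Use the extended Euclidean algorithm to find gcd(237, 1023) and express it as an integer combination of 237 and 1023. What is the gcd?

Repeated division:
1023 = 4×237 + 75
237 = 3×75 + 12
75 = 6×12 + 3
12 = 4×3 + 0
gcd(237, 1023) = 3.
Express as a combination:
3 = 75 − 6·12
3 = −6·237 + 19·75
3 = 19·1023 − 82·237
So 3 = (19)·1023 + (-82)·237.

3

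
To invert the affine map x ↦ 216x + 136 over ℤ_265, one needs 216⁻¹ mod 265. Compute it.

Run Euclid on (265, 216):
265 = 1×216 + 49
216 = 4×49 + 20
49 = 2×20 + 9
20 = 2×9 + 2
9 = 4×2 + 1
2 = 2×1 + 0
Since gcd(216, 265) = 1, back-substitute to write 1 as a combination:
1 = 9 − 4·2
1 = −4·20 + 9·9
1 = 9·49 − 22·20
1 = −22·216 + 97·49
1 = 97·265 − 119·216
Hence 216⁻¹ ≡ -119 ≡ 146 (mod 265).

146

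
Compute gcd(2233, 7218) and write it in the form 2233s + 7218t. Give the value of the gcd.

1

Repeated division:
7218 = 3·2233 + 519
2233 = 4·519 + 157
519 = 3·157 + 48
157 = 3·48 + 13
48 = 3·13 + 9
13 = 1·9 + 4
9 = 2·4 + 1
4 = 4·1 + 0
gcd(2233, 7218) = 1.
Back-substituting:
1 = 9 − 2·4
1 = −2·13 + 3·9
1 = 3·48 − 11·13
1 = −11·157 + 36·48
1 = 36·519 − 119·157
1 = −119·2233 + 512·519
1 = 512·7218 − 1655·2233
So 1 = (512)·7218 + (-1655)·2233.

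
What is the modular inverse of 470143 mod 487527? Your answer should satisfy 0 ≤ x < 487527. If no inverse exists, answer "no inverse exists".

337180

Extended Euclidean algorithm:
487527 = 1*470143 + 17384
470143 = 27*17384 + 775
17384 = 22*775 + 334
775 = 2*334 + 107
334 = 3*107 + 13
107 = 8*13 + 3
13 = 4*3 + 1
3 = 3*1 + 0
gcd = 1, so the inverse exists. Back-substitute:
1 = 13 − 4·3
1 = −4·107 + 33·13
1 = 33·334 − 103·107
1 = −103·775 + 239·334
1 = 239·17384 − 5361·775
1 = −5361·470143 + 144986·17384
1 = 144986·487527 − 150347·470143
Thus 470143·(-150347) ≡ 1 (mod 487527); reducing, -150347 mod 487527 = 337180.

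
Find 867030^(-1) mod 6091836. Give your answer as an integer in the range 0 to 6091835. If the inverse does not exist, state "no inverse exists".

no inverse exists

Compute gcd(867030, 6091836):
6091836 = 7·867030 + 22626
867030 = 38·22626 + 7242
22626 = 3·7242 + 900
7242 = 8·900 + 42
900 = 21·42 + 18
42 = 2·18 + 6
18 = 3·6 + 0
The gcd is 6, not 1, hence no inverse exists.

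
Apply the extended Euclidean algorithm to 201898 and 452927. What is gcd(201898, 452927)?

Euclidean algorithm:
452927 = 2*201898 + 49131
201898 = 4*49131 + 5374
49131 = 9*5374 + 765
5374 = 7*765 + 19
765 = 40*19 + 5
19 = 3*5 + 4
5 = 1*4 + 1
4 = 4*1 + 0
gcd(201898, 452927) = 1.
Working backward:
1 = 5 − 4
1 = −19 + 4·5
1 = 4·765 − 161·19
1 = −161·5374 + 1131·765
1 = 1131·49131 − 10340·5374
1 = −10340·201898 + 42491·49131
1 = 42491·452927 − 95322·201898
So 1 = (42491)·452927 + (-95322)·201898.

1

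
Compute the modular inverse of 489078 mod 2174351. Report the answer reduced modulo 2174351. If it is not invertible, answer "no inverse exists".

Run Euclid on (2174351, 489078):
2174351 = 4·489078 + 218039
489078 = 2·218039 + 53000
218039 = 4·53000 + 6039
53000 = 8·6039 + 4688
6039 = 1·4688 + 1351
4688 = 3·1351 + 635
1351 = 2·635 + 81
635 = 7·81 + 68
81 = 1·68 + 13
68 = 5·13 + 3
13 = 4·3 + 1
3 = 3·1 + 0
gcd = 1, so the inverse exists. Back-substitute:
1 = 13 − 4·3
1 = −4·68 + 21·13
1 = 21·81 − 25·68
1 = −25·635 + 196·81
1 = 196·1351 − 417·635
1 = −417·4688 + 1447·1351
1 = 1447·6039 − 1864·4688
1 = −1864·53000 + 16359·6039
1 = 16359·218039 − 67300·53000
1 = −67300·489078 + 150959·218039
1 = 150959·2174351 − 671136·489078
Thus 489078·(-671136) ≡ 1 (mod 2174351); reducing, -671136 mod 2174351 = 1503215.

1503215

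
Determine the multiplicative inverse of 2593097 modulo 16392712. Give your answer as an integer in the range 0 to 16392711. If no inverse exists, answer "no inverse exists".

Extended Euclidean algorithm:
16392712 = 6·2593097 + 834130
2593097 = 3·834130 + 90707
834130 = 9·90707 + 17767
90707 = 5·17767 + 1872
17767 = 9·1872 + 919
1872 = 2·919 + 34
919 = 27·34 + 1
34 = 34·1 + 0
Since gcd(2593097, 16392712) = 1, back-substitute to write 1 as a combination:
1 = 919 − 27·34
1 = −27·1872 + 55·919
1 = 55·17767 − 522·1872
1 = −522·90707 + 2665·17767
1 = 2665·834130 − 24507·90707
1 = −24507·2593097 + 76186·834130
1 = 76186·16392712 − 481623·2593097
So 2593097·(-481623) ≡ 1 (mod 16392712), and -481623 ≡ 15911089 (mod 16392712).

15911089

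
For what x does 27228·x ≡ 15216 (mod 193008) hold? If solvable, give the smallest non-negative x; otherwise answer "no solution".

First find gcd(27228, 193008):
193008 = 7×27228 + 2412
27228 = 11×2412 + 696
2412 = 3×696 + 324
696 = 2×324 + 48
324 = 6×48 + 36
48 = 1×36 + 12
36 = 3×12 + 0
gcd = 12 and 12 | 15216, so solutions exist. Divide through by 12: 2269x ≡ 1268 (mod 16084).
Now find 2269⁻¹ mod 16084:
16084 = 7×2269 + 201
2269 = 11×201 + 58
201 = 3×58 + 27
58 = 2×27 + 4
27 = 6×4 + 3
4 = 1×3 + 1
3 = 3×1 + 0
Back-substitute:
1 = 4 − 3
1 = −27 + 7·4
1 = 7·58 − 15·27
1 = −15·201 + 52·58
1 = 52·2269 − 587·201
1 = −587·16084 + 4161·2269
So 2269⁻¹ ≡ 4161 (mod 16084).
Then x ≡ 4161·1268 ≡ 596 (mod 16084); the smallest non-negative solution is x = 596.

596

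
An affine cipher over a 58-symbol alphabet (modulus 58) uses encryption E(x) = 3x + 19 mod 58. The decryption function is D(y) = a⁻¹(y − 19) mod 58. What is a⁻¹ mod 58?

39

gcd(58, 3) by repeated division:
58 = 19·3 + 1
3 = 3·1 + 0
Since gcd(3, 58) = 1, back-substitute to write 1 as a combination:
1 = 58 − 19·3
Thus 3·(-19) ≡ 1 (mod 58); reducing, -19 mod 58 = 39.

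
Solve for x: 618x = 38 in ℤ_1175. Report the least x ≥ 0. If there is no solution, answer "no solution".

First find gcd(618, 1175):
1175 = 1×618 + 557
618 = 1×557 + 61
557 = 9×61 + 8
61 = 7×8 + 5
8 = 1×5 + 3
5 = 1×3 + 2
3 = 1×2 + 1
2 = 2×1 + 0
gcd = 1, so a unique solution mod 1175 exists.
Back-substitute for the Bézout coefficients:
1 = 3 − 2
1 = −5 + 2·3
1 = 2·8 − 3·5
1 = −3·61 + 23·8
1 = 23·557 − 210·61
1 = −210·618 + 233·557
1 = 233·1175 − 443·618
So 618·(-443) ≡ 1 (mod 1175), giving 618⁻¹ ≡ 732.
x ≡ 618⁻¹·38 ≡ 732·38 ≡ 791 (mod 1175).

791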